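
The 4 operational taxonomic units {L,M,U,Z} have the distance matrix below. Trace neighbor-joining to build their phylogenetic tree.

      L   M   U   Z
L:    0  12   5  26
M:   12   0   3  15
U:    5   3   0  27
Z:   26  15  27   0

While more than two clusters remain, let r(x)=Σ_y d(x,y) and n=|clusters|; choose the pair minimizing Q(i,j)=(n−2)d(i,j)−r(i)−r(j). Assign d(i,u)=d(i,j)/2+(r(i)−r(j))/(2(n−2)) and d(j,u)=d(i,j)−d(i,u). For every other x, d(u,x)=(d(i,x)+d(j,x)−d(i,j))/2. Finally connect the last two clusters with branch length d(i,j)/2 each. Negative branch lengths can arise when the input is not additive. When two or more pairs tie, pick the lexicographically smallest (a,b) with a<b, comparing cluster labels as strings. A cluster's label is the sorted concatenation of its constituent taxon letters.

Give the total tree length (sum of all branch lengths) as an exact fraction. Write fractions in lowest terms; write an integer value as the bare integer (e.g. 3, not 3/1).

iteration 1: select L,U (d=5, Q=-68); attach at lengths (9/2, 1/2); label the merged cluster LU
  updated: d(LU,M)=5, d(LU,Z)=24
iteration 2: select LU,M (d=5, Q=-44); attach at lengths (7, -2); label the merged cluster LMU
  updated: d(LMU,Z)=17
iteration 3: select LMU,Z (d=17); attach at lengths (17/2, 17/2); label the merged cluster LMUZ
final tree: (((L:9/2,U:1/2):7,M:-2):17/2,Z:17/2)
total length: 27

27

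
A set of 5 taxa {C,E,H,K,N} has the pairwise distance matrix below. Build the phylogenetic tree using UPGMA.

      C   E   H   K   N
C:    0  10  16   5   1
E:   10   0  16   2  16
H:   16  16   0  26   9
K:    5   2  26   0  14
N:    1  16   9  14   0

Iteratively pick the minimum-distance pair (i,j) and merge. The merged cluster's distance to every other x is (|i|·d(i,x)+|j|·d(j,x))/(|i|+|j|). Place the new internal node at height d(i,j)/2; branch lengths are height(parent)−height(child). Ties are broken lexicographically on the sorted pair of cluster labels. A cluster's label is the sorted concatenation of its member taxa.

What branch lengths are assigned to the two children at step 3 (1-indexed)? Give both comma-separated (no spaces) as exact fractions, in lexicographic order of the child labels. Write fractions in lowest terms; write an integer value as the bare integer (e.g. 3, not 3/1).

1. join C+N (d=1) ⇒ CN; edges |C|=1/2, |N|=1/2
  updated: d(CN,E)=13, d(CN,H)=25/2, d(CN,K)=19/2
2. join E+K (d=2) ⇒ EK; edges |E|=1, |K|=1
  updated: d(CN,EK)=45/4, d(EK,H)=21
3. join CN+EK (d=45/4) ⇒ CEKN; edges |CN|=41/8, |EK|=37/8
  updated: d(CEKN,H)=67/4
4. join CEKN+H (d=67/4) ⇒ CEHKN; edges |CEKN|=11/4, |H|=67/8
final tree: (((C:1/2,N:1/2):41/8,(E:1,K:1):37/8):11/4,H:67/8)
total length: 191/8

41/8,37/8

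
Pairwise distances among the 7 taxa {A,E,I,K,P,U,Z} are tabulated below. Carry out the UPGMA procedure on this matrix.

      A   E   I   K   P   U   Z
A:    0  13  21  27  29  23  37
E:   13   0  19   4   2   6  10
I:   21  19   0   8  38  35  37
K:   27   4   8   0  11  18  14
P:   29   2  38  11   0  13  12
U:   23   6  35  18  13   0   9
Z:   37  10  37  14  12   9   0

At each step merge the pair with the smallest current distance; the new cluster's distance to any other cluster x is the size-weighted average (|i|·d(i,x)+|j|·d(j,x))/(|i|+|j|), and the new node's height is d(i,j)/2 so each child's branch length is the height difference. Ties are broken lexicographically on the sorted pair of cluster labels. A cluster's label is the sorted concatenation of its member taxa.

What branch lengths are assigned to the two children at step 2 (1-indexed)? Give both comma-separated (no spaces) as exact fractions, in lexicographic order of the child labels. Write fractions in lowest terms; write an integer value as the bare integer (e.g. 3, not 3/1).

1. join E+P (d=2) ⇒ EP; edges |E|=1, |P|=1
  updated: d(A,EP)=21, d(EP,I)=57/2, d(EP,K)=15/2, d(EP,U)=19/2, d(EP,Z)=11
2. join EP+K (d=15/2) ⇒ EKP; edges |EP|=11/4, |K|=15/4
  updated: d(A,EKP)=23, d(EKP,I)=65/3, d(EKP,U)=37/3, d(EKP,Z)=12
3. join U+Z (d=9) ⇒ UZ; edges |U|=9/2, |Z|=9/2
  updated: d(A,UZ)=30, d(EKP,UZ)=73/6, d(I,UZ)=36
4. join EKP+UZ (d=73/6) ⇒ EKPUZ; edges |EKP|=7/3, |UZ|=19/12
  updated: d(A,EKPUZ)=129/5, d(EKPUZ,I)=137/5
5. join A+I (d=21) ⇒ AI; edges |A|=21/2, |I|=21/2
  updated: d(AI,EKPUZ)=133/5
6. join AI+EKPUZ (d=133/5) ⇒ AEIKPUZ; edges |AI|=14/5, |EKPUZ|=433/60
final tree: ((A:21/2,I:21/2):14/5,(((E:1,P:1):11/4,K:15/4):7/3,(U:9/2,Z:9/2):19/12):433/60)
total length: 1573/30

11/4,15/4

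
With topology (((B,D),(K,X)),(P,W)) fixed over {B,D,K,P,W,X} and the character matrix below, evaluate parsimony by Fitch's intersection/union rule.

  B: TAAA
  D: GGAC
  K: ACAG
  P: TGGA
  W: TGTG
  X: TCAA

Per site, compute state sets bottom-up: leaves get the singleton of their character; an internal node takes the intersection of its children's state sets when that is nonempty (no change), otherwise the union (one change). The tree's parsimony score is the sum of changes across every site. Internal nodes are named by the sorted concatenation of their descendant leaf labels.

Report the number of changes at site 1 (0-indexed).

2

BD@0: {T} ∪ {G} = {G,T} (union, +1)
KX@0: {A} ∪ {T} = {A,T} (union, +1)
BDKX@0: {G,T} ∩ {A,T} = {T} (intersection, +0)
PW@0: {T} ∩ {T} = {T} (intersection, +0)
BDKPWX@0: {T} ∩ {T} = {T} (intersection, +0)
BD@1: {A} ∪ {G} = {A,G} (union, +1)
KX@1: {C} ∩ {C} = {C} (intersection, +0)
BDKX@1: {A,G} ∪ {C} = {A,C,G} (union, +1)
PW@1: {G} ∩ {G} = {G} (intersection, +0)
BDKPWX@1: {A,C,G} ∩ {G} = {G} (intersection, +0)
BD@2: {A} ∩ {A} = {A} (intersection, +0)
KX@2: {A} ∩ {A} = {A} (intersection, +0)
BDKX@2: {A} ∩ {A} = {A} (intersection, +0)
PW@2: {G} ∪ {T} = {G,T} (union, +1)
BDKPWX@2: {A} ∪ {G,T} = {A,G,T} (union, +1)
BD@3: {A} ∪ {C} = {A,C} (union, +1)
KX@3: {G} ∪ {A} = {A,G} (union, +1)
BDKX@3: {A,C} ∩ {A,G} = {A} (intersection, +0)
PW@3: {A} ∪ {G} = {A,G} (union, +1)
BDKPWX@3: {A} ∩ {A,G} = {A} (intersection, +0)
per-site changes: [2, 2, 2, 3]; total = 9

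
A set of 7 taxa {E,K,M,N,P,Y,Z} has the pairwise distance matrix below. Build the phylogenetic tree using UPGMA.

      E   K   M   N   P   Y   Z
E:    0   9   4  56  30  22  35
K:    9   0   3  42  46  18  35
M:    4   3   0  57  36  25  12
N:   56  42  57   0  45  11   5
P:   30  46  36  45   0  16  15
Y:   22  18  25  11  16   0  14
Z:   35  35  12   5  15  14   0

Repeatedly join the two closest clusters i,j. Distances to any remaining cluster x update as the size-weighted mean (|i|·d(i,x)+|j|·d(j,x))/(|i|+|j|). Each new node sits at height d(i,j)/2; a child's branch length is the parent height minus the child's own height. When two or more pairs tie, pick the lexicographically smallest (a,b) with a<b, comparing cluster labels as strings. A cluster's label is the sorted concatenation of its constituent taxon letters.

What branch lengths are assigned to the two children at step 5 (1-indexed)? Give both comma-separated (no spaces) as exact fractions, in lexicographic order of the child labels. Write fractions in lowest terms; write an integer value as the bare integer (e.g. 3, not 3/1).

iteration 1: select K,M (d=3); attach at lengths (3/2, 3/2); label the merged cluster KM
  updated: d(E,KM)=13/2, d(KM,N)=99/2, d(KM,P)=41, d(KM,Y)=43/2, d(KM,Z)=47/2
iteration 2: select N,Z (d=5); attach at lengths (5/2, 5/2); label the merged cluster NZ
  updated: d(E,NZ)=91/2, d(KM,NZ)=73/2, d(NZ,P)=30, d(NZ,Y)=25/2
iteration 3: select E,KM (d=13/2); attach at lengths (13/4, 7/4); label the merged cluster EKM
  updated: d(EKM,NZ)=79/2, d(EKM,P)=112/3, d(EKM,Y)=65/3
iteration 4: select NZ,Y (d=25/2); attach at lengths (15/4, 25/4); label the merged cluster NYZ
  updated: d(EKM,NYZ)=302/9, d(NYZ,P)=76/3
iteration 5: select NYZ,P (d=76/3); attach at lengths (77/12, 38/3); label the merged cluster NPYZ
  updated: d(EKM,NPYZ)=69/2
iteration 6: select EKM,NPYZ (d=69/2); attach at lengths (14, 55/12); label the merged cluster EKMNPYZ
final tree: ((E:13/4,(K:3/2,M:3/2):7/4):14,(((N:5/2,Z:5/2):15/4,Y:25/4):77/12,P:38/3):55/12)
total length: 182/3

77/12,38/3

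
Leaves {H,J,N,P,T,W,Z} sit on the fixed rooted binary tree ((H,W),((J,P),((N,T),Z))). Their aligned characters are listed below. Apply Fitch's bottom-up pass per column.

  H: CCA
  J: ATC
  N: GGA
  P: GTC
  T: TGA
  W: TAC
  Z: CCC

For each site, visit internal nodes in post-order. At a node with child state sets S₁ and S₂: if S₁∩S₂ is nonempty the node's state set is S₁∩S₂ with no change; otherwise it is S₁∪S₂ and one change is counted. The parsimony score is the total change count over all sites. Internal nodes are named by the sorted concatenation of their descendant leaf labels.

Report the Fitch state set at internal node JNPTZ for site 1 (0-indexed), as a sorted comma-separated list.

C,G,T

site 0, node HW: H={C} ∪ W={T} → {C,T} (+1)
site 0, node JP: J={A} ∪ P={G} → {A,G} (+1)
site 0, node NT: N={G} ∪ T={T} → {G,T} (+1)
site 0, node NTZ: NT={G,T} ∪ Z={C} → {C,G,T} (+1)
site 0, node JNPTZ: JP={A,G} ∩ NTZ={C,G,T} → {G} (+0)
site 0, node HJNPTWZ: HW={C,T} ∪ JNPTZ={G} → {C,G,T} (+1)
site 1, node HW: H={C} ∪ W={A} → {A,C} (+1)
site 1, node JP: J={T} ∩ P={T} → {T} (+0)
site 1, node NT: N={G} ∩ T={G} → {G} (+0)
site 1, node NTZ: NT={G} ∪ Z={C} → {C,G} (+1)
site 1, node JNPTZ: JP={T} ∪ NTZ={C,G} → {C,G,T} (+1)
site 1, node HJNPTWZ: HW={A,C} ∩ JNPTZ={C,G,T} → {C} (+0)
site 2, node HW: H={A} ∪ W={C} → {A,C} (+1)
site 2, node JP: J={C} ∩ P={C} → {C} (+0)
site 2, node NT: N={A} ∩ T={A} → {A} (+0)
site 2, node NTZ: NT={A} ∪ Z={C} → {A,C} (+1)
site 2, node JNPTZ: JP={C} ∩ NTZ={A,C} → {C} (+0)
site 2, node HJNPTWZ: HW={A,C} ∩ JNPTZ={C} → {C} (+0)
per-site changes: [5, 3, 2]; total = 10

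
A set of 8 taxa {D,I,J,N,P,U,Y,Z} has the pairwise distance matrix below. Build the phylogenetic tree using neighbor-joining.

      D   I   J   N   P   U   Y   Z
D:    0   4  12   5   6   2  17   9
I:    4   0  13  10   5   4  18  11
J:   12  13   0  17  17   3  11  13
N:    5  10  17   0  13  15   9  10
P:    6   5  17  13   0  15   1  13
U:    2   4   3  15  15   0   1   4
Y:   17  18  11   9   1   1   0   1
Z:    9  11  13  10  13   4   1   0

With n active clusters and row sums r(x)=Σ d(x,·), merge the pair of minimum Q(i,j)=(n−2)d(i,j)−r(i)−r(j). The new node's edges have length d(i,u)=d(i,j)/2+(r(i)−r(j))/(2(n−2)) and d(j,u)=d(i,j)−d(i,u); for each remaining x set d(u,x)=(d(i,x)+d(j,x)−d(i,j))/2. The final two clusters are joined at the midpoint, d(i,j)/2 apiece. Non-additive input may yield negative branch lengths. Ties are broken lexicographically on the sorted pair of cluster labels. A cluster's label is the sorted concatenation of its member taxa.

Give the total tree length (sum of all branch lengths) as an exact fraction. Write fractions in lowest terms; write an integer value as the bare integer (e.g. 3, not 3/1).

857/32

step 1: merge (P,Y) at d=1, Q=-122; branch lengths P→3/2, Y→-1/2; new cluster PY
  updated: d(D,PY)=11, d(I,PY)=11, d(J,PY)=27/2, d(N,PY)=21/2, d(PY,U)=15/2, d(PY,Z)=13/2
step 2: merge (J,U) at d=3, Q=-92; branch lengths J→51/10, U→-21/10; new cluster JU
  updated: d(D,JU)=11/2, d(I,JU)=7, d(JU,N)=29/2, d(JU,PY)=9, d(JU,Z)=7
step 3: merge (PY,Z) at d=13/2, Q=-131/2; branch lengths PY→61/16, Z→43/16; new cluster PYZ
  updated: d(D,PYZ)=27/4, d(I,PYZ)=31/4, d(JU,PYZ)=19/4, d(N,PYZ)=7
step 4: merge (JU,PYZ) at d=19/4, Q=-175/4; branch lengths JU→79/24, PYZ→35/24; new cluster JPUYZ
  updated: d(D,JPUYZ)=15/4, d(I,JPUYZ)=5, d(JPUYZ,N)=67/8
step 5: merge (D,N) at d=5, Q=-209/8; branch lengths D→-5/32, N→165/32; new cluster DN
  updated: d(DN,I)=9/2, d(DN,JPUYZ)=57/16
step 6: merge (DN,I) at d=9/2, Q=-209/16; branch lengths DN→49/32, I→95/32; new cluster DIN
  updated: d(DIN,JPUYZ)=65/32
step 7: merge (DIN,JPUYZ) at d=65/32; branch lengths DIN→65/64, JPUYZ→65/64; new cluster DIJNPUYZ
final tree: (((D:-5/32,N:165/32):49/32,I:95/32):65/64,((J:51/10,U:-21/10):79/24,((P:3/2,Y:-1/2):61/16,Z:43/16):35/24):65/64)
total length: 857/32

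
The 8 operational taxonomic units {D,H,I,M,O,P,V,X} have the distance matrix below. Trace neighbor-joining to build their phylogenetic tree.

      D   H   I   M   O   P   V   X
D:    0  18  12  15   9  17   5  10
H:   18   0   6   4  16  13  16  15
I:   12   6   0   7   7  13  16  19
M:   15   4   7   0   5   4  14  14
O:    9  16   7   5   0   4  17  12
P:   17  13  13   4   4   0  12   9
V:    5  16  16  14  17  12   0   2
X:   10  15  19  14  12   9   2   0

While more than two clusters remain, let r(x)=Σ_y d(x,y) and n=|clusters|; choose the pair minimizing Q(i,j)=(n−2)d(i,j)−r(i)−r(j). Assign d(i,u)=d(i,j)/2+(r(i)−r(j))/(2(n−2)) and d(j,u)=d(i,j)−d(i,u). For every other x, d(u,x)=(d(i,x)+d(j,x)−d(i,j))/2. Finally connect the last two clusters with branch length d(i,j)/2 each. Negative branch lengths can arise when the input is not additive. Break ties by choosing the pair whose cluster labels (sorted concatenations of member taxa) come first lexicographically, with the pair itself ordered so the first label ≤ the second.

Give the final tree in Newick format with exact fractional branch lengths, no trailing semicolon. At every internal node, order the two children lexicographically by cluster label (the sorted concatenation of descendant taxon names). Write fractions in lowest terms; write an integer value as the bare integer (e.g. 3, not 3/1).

((((D:73/20,(V:13/12,X:11/12):57/20):6,((H:4,I:2):61/24,M:-1/24):21/8):1,O:23/16):41/32,P:41/32)

1. join V+X (d=2, Q=-151) ⇒ VX; edges |V|=13/12, |X|=11/12
  updated: d(D,VX)=13/2, d(H,VX)=29/2, d(I,VX)=33/2, d(M,VX)=13, d(O,VX)=27/2, d(P,VX)=19/2
2. join D+VX (d=13/2, Q=-237/2) ⇒ DVX; edges |D|=73/20, |VX|=57/20
  updated: d(DVX,H)=13, d(DVX,I)=11, d(DVX,M)=43/4, d(DVX,O)=8, d(DVX,P)=10
3. join H+I (d=6, Q=-72) ⇒ HI; edges |H|=4, |I|=2
  updated: d(DVX,HI)=9, d(HI,M)=5/2, d(HI,O)=17/2, d(HI,P)=10
4. join HI+M (d=5/2, Q=-179/4) ⇒ HIM; edges |HI|=61/24, |M|=-1/24
  updated: d(DVX,HIM)=69/8, d(HIM,O)=11/2, d(HIM,P)=23/4
5. join DVX+HIM (d=69/8, Q=-117/4) ⇒ DHIMVX; edges |DVX|=6, |HIM|=21/8
  updated: d(DHIMVX,O)=39/16, d(DHIMVX,P)=57/16
6. join DHIMVX+O (d=39/16, Q=-10) ⇒ DHIMOVX; edges |DHIMVX|=1, |O|=23/16
  updated: d(DHIMOVX,P)=41/16
7. join DHIMOVX+P (d=41/16) ⇒ DHIMOPVX; edges |DHIMOVX|=41/32, |P|=41/32
final tree: ((((D:73/20,(V:13/12,X:11/12):57/20):6,((H:4,I:2):61/24,M:-1/24):21/8):1,O:23/16):41/32,P:41/32)
total length: 245/8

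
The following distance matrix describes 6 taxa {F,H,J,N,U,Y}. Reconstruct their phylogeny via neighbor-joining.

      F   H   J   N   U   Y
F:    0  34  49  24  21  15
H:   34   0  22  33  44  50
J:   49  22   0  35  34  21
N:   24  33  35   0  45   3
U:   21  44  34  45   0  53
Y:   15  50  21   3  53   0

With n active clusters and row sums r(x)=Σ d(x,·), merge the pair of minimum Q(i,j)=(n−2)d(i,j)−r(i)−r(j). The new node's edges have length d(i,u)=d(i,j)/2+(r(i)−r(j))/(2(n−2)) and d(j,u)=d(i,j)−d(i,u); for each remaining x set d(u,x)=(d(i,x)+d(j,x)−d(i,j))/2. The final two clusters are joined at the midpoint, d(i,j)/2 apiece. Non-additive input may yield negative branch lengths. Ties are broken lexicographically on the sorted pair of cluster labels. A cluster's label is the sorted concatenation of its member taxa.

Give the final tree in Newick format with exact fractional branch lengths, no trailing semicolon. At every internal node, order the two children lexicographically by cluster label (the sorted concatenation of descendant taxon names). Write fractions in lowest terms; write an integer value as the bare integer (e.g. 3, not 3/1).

1. join N+Y (d=3, Q=-270) ⇒ NY; edges |N|=5/4, |Y|=7/4
  updated: d(F,NY)=18, d(H,NY)=40, d(J,NY)=53/2, d(NY,U)=95/2
2. join F+U (d=21, Q=-411/2) ⇒ FU; edges |F|=77/12, |U|=175/12
  updated: d(FU,H)=57/2, d(FU,J)=31, d(FU,NY)=89/4
3. join FU+NY (d=89/4, Q=-126) ⇒ FNUY; edges |FU|=75/8, |NY|=103/8
  updated: d(FNUY,H)=185/8, d(FNUY,J)=141/8
4. join FNUY+H (d=185/8, Q=-251/4) ⇒ FHNUY; edges |FNUY|=75/8, |H|=55/4
  updated: d(FHNUY,J)=33/4
5. join FHNUY+J (d=33/4) ⇒ FHJNUY; edges |FHNUY|=33/8, |J|=33/8
final tree: ((((F:77/12,U:175/12):75/8,(N:5/4,Y:7/4):103/8):75/8,H:55/4):33/8,J:33/8)
total length: 621/8

((((F:77/12,U:175/12):75/8,(N:5/4,Y:7/4):103/8):75/8,H:55/4):33/8,J:33/8)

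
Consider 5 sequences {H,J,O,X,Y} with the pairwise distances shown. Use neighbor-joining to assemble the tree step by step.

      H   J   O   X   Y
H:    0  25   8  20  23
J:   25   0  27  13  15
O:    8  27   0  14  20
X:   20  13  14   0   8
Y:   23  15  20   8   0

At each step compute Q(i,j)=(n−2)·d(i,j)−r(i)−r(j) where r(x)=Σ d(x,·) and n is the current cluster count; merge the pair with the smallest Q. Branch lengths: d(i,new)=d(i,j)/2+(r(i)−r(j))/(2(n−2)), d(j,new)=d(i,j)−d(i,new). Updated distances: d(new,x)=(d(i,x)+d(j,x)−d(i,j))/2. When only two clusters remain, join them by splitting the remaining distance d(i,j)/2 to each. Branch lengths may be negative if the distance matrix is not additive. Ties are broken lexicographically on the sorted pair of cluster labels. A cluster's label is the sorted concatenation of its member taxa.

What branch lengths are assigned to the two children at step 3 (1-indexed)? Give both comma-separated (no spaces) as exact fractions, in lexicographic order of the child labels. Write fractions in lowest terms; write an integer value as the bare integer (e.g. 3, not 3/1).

step 1: merge (H,O) at d=8, Q=-121; branch lengths H→31/6, O→17/6; new cluster HO
  updated: d(HO,J)=22, d(HO,X)=13, d(HO,Y)=35/2
step 2: merge (HO,X) at d=13, Q=-121/2; branch lengths HO→89/8, X→15/8; new cluster HOX
  updated: d(HOX,J)=11, d(HOX,Y)=25/4
step 3: merge (HOX,J) at d=11, Q=-129/4; branch lengths HOX→9/8, J→79/8; new cluster HJOX
  updated: d(HJOX,Y)=41/8
step 4: merge (HJOX,Y) at d=41/8; branch lengths HJOX→41/16, Y→41/16; new cluster HJOXY
final tree: ((((H:31/6,O:17/6):89/8,X:15/8):9/8,J:79/8):41/16,Y:41/16)
total length: 297/8

9/8,79/8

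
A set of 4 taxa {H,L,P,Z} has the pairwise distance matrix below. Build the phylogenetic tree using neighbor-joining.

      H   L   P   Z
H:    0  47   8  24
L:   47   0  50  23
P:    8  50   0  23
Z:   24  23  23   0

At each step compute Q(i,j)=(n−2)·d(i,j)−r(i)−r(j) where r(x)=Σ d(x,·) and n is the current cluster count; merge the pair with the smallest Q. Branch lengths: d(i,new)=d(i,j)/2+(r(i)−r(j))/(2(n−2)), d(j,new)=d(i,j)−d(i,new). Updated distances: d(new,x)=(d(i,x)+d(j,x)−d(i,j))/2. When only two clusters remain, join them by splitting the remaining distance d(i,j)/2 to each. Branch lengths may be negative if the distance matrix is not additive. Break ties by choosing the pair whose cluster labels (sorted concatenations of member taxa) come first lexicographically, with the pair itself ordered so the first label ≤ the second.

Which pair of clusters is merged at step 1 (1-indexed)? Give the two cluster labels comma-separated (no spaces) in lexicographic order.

H,P

step 1: merge (H,P) at d=8, Q=-144; branch lengths H→7/2, P→9/2; new cluster HP
  updated: d(HP,L)=89/2, d(HP,Z)=39/2
step 2: merge (HP,L) at d=89/2, Q=-87; branch lengths HP→41/2, L→24; new cluster HLP
  updated: d(HLP,Z)=-1
step 3: merge (HLP,Z) at d=-1; branch lengths HLP→-1/2, Z→-1/2; new cluster HLPZ
final tree: (((H:7/2,P:9/2):41/2,L:24):-1/2,Z:-1/2)
total length: 103/2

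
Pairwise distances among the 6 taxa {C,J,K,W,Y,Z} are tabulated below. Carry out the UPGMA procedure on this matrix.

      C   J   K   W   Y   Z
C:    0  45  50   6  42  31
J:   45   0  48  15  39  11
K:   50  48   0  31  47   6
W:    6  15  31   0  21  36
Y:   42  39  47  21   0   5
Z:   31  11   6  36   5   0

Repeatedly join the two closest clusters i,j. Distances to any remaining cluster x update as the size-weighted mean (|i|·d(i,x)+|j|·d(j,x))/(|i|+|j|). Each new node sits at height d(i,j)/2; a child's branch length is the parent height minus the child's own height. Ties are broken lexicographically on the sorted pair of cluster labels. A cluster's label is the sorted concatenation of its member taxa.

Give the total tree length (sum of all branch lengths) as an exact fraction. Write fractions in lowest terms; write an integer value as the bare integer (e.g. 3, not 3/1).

step 1: merge (Y,Z) at d=5; branch lengths Y→5/2, Z→5/2; new cluster YZ
  updated: d(C,YZ)=73/2, d(J,YZ)=25, d(K,YZ)=53/2, d(W,YZ)=57/2
step 2: merge (C,W) at d=6; branch lengths C→3, W→3; new cluster CW
  updated: d(CW,J)=30, d(CW,K)=81/2, d(CW,YZ)=65/2
step 3: merge (J,YZ) at d=25; branch lengths J→25/2, YZ→10; new cluster JYZ
  updated: d(CW,JYZ)=95/3, d(JYZ,K)=101/3
step 4: merge (CW,JYZ) at d=95/3; branch lengths CW→77/6, JYZ→10/3; new cluster CJWYZ
  updated: d(CJWYZ,K)=182/5
step 5: merge (CJWYZ,K) at d=182/5; branch lengths CJWYZ→71/30, K→91/5; new cluster CJKWYZ
final tree: (((C:3,W:3):77/6,(J:25/2,(Y:5/2,Z:5/2):10):10/3):71/30,K:91/5)
total length: 2107/30

2107/30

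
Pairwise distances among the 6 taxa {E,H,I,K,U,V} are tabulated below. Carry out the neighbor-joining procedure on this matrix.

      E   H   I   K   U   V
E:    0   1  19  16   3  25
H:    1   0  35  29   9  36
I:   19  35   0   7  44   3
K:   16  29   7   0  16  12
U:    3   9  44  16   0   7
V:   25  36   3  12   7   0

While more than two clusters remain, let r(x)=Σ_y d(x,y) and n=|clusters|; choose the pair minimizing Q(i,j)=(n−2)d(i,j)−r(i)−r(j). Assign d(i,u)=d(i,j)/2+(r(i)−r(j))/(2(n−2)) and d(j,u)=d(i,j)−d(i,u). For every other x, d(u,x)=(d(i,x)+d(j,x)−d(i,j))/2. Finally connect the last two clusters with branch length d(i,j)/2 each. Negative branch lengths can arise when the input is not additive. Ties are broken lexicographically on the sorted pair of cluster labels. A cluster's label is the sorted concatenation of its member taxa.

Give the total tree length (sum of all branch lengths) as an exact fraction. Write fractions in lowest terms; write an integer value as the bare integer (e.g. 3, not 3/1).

step 1: merge (I,V) at d=3, Q=-179; branch lengths I→37/8, V→-13/8; new cluster IV
  updated: d(E,IV)=41/2, d(H,IV)=34, d(IV,K)=8, d(IV,U)=24
step 2: merge (IV,K) at d=8, Q=-263/2; branch lengths IV→83/12, K→13/12; new cluster IKV
  updated: d(E,IKV)=57/4, d(H,IKV)=55/2, d(IKV,U)=16
step 3: merge (E,H) at d=1, Q=-215/4; branch lengths E→-69/16, H→85/16; new cluster EH
  updated: d(EH,IKV)=163/8, d(EH,U)=11/2
step 4: merge (EH,IKV) at d=163/8, Q=-335/8; branch lengths EH→79/16, IKV→247/16; new cluster EHIKV
  updated: d(EHIKV,U)=9/16
step 5: merge (EHIKV,U) at d=9/16; branch lengths EHIKV→9/32, U→9/32; new cluster EHIKUV
final tree: (((E:-69/16,H:85/16):79/16,((I:37/8,V:-13/8):83/12,K:13/12):247/16):9/32,U:9/32)
total length: 527/16

527/16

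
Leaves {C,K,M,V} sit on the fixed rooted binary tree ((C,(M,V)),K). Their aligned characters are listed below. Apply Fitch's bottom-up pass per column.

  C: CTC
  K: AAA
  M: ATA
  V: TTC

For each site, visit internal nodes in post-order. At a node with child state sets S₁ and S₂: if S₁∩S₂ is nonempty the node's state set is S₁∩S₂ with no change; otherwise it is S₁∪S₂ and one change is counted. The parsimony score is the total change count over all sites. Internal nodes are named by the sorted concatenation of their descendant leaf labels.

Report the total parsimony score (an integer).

5

site 0, node MV: M={A} ∪ V={T} → {A,T} (+1)
site 0, node CMV: C={C} ∪ MV={A,T} → {A,C,T} (+1)
site 0, node CKMV: CMV={A,C,T} ∩ K={A} → {A} (+0)
site 1, node MV: M={T} ∩ V={T} → {T} (+0)
site 1, node CMV: C={T} ∩ MV={T} → {T} (+0)
site 1, node CKMV: CMV={T} ∪ K={A} → {A,T} (+1)
site 2, node MV: M={A} ∪ V={C} → {A,C} (+1)
site 2, node CMV: C={C} ∩ MV={A,C} → {C} (+0)
site 2, node CKMV: CMV={C} ∪ K={A} → {A,C} (+1)
per-site changes: [2, 1, 2]; total = 5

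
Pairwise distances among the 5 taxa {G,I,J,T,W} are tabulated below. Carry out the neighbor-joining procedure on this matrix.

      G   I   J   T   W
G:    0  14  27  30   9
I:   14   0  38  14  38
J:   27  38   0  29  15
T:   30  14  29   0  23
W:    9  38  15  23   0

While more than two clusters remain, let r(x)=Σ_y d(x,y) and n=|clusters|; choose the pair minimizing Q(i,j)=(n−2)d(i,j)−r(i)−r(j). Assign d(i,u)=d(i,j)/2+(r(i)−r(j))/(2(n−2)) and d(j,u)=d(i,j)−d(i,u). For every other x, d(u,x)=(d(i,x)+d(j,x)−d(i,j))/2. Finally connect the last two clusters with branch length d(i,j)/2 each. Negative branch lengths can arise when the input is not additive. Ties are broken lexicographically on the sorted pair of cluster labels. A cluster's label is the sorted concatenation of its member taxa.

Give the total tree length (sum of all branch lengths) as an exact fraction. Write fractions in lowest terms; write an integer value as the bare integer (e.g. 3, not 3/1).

101/2

iteration 1: select I,T (d=14, Q=-158); attach at lengths (25/3, 17/3); label the merged cluster IT
  updated: d(G,IT)=15, d(IT,J)=53/2, d(IT,W)=47/2
iteration 2: select G,IT (d=15, Q=-86); attach at lengths (4, 11); label the merged cluster GIT
  updated: d(GIT,J)=77/4, d(GIT,W)=35/4
iteration 3: select GIT,J (d=77/4, Q=-43); attach at lengths (13/2, 51/4); label the merged cluster GIJT
  updated: d(GIJT,W)=9/4
iteration 4: select GIJT,W (d=9/4); attach at lengths (9/8, 9/8); label the merged cluster GIJTW
final tree: (((G:4,(I:25/3,T:17/3):11):13/2,J:51/4):9/8,W:9/8)
total length: 101/2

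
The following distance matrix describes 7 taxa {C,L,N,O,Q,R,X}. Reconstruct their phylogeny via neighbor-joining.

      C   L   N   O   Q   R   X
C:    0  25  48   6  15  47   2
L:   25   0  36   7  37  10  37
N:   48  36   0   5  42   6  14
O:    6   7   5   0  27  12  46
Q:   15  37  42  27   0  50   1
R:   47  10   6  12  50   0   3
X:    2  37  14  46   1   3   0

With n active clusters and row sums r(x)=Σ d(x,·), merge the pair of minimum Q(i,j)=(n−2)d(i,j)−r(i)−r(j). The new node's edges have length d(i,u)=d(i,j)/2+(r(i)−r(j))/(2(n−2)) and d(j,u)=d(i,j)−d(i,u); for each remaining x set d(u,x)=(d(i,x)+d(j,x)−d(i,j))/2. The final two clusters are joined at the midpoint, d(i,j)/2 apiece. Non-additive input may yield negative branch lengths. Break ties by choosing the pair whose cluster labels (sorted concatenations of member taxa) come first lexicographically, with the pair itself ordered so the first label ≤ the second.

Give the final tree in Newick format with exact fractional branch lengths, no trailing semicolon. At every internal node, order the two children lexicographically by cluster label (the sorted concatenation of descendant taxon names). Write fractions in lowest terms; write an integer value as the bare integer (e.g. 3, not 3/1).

iteration 1: select Q,X (d=1, Q=-270); attach at lengths (37/5, -32/5); label the merged cluster QX
  updated: d(C,QX)=8, d(L,QX)=73/2, d(N,QX)=55/2, d(O,QX)=36, d(QX,R)=26
iteration 2: select C,QX (d=8, Q=-236); attach at lengths (4, 4); label the merged cluster CQX
  updated: d(CQX,L)=107/4, d(CQX,N)=135/4, d(CQX,O)=17, d(CQX,R)=65/2
iteration 3: select N,R (d=6, Q=-493/4); attach at lengths (51/8, -3/8); label the merged cluster NR
  updated: d(CQX,NR)=241/8, d(L,NR)=20, d(NR,O)=11/2
iteration 4: select CQX,L (d=107/4, Q=-593/8); attach at lengths (589/32, 267/32); label the merged cluster CLQX
  updated: d(CLQX,NR)=187/16, d(CLQX,O)=-11/8
iteration 5: select CLQX,NR (d=187/16, Q=-253/16); attach at lengths (77/32, 297/32); label the merged cluster CLNQRX
  updated: d(CLNQRX,O)=-121/32
iteration 6: select CLNQRX,O (d=-121/32); attach at lengths (-121/64, -121/64); label the merged cluster CLNOQRX
final tree: ((((C:4,(Q:37/5,X:-32/5):4):589/32,L:267/32):77/32,(N:51/8,R:-3/8):297/32):-121/64,O:-121/64)
total length: 1589/32

((((C:4,(Q:37/5,X:-32/5):4):589/32,L:267/32):77/32,(N:51/8,R:-3/8):297/32):-121/64,O:-121/64)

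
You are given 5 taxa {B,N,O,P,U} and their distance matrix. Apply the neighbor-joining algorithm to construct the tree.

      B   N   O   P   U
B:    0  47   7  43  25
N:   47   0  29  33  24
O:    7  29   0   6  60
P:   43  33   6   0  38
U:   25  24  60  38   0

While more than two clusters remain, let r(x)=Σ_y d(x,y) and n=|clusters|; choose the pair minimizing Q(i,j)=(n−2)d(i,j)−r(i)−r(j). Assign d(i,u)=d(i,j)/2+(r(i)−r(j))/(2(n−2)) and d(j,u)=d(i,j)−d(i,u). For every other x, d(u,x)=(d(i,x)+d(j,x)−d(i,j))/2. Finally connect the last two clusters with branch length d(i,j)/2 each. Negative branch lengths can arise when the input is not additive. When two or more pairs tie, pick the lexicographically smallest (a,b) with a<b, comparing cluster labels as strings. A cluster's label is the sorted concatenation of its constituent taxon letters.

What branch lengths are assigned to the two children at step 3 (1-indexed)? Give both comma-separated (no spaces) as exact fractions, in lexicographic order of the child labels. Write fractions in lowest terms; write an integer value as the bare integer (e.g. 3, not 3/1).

23/2,-15/4

step 1: merge (N,U) at d=24, Q=-208; branch lengths N→29/3, U→43/3; new cluster NU
  updated: d(B,NU)=24, d(NU,O)=65/2, d(NU,P)=47/2
step 2: merge (B,NU) at d=24, Q=-106; branch lengths B→21/2, NU→27/2; new cluster BNU
  updated: d(BNU,O)=31/4, d(BNU,P)=85/4
step 3: merge (BNU,O) at d=31/4, Q=-35; branch lengths BNU→23/2, O→-15/4; new cluster BNOU
  updated: d(BNOU,P)=39/4
step 4: merge (BNOU,P) at d=39/4; branch lengths BNOU→39/8, P→39/8; new cluster BNOPU
final tree: (((B:21/2,(N:29/3,U:43/3):27/2):23/2,O:-15/4):39/8,P:39/8)
total length: 131/2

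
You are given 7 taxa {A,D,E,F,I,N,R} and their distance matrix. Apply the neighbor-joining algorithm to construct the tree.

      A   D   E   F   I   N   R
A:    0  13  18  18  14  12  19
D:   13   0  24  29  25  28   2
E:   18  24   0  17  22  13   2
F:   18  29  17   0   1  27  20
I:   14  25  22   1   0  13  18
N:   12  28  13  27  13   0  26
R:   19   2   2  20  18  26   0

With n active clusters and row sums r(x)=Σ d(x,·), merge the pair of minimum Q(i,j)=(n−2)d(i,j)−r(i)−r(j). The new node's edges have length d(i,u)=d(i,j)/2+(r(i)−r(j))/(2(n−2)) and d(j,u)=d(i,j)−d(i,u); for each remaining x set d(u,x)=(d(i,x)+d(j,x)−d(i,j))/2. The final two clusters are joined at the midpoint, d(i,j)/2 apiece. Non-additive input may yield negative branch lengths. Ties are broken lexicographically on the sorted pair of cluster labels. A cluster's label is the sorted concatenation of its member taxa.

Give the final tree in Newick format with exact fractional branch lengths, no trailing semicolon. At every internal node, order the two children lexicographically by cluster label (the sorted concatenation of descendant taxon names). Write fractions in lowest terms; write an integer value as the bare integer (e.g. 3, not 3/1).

iteration 1: select F,I (d=1, Q=-200); attach at lengths (12/5, -7/5); label the merged cluster FI
  updated: d(A,FI)=31/2, d(D,FI)=53/2, d(E,FI)=19, d(FI,N)=39/2, d(FI,R)=37/2
iteration 2: select D,R (d=2, Q=-153); attach at lengths (17/4, -9/4); label the merged cluster DR
  updated: d(A,DR)=15, d(DR,E)=12, d(DR,FI)=43/2, d(DR,N)=26
iteration 3: select DR,E (d=12, Q=-201/2); attach at lengths (97/12, 47/12); label the merged cluster DER
  updated: d(A,DER)=21/2, d(DER,FI)=57/4, d(DER,N)=27/2
iteration 4: select A,N (d=12, Q=-59); attach at lengths (17/4, 31/4); label the merged cluster AN
  updated: d(AN,DER)=6, d(AN,FI)=23/2
iteration 5: select AN,DER (d=6, Q=-127/4); attach at lengths (13/8, 35/8); label the merged cluster ADENR
  updated: d(ADENR,FI)=79/8
iteration 6: select ADENR,FI (d=79/8); attach at lengths (79/16, 79/16); label the merged cluster ADEFINR
final tree: (((A:17/4,N:31/4):13/8,((D:17/4,R:-9/4):97/12,E:47/12):35/8):79/16,(F:12/5,I:-7/5):79/16)
total length: 343/8

(((A:17/4,N:31/4):13/8,((D:17/4,R:-9/4):97/12,E:47/12):35/8):79/16,(F:12/5,I:-7/5):79/16)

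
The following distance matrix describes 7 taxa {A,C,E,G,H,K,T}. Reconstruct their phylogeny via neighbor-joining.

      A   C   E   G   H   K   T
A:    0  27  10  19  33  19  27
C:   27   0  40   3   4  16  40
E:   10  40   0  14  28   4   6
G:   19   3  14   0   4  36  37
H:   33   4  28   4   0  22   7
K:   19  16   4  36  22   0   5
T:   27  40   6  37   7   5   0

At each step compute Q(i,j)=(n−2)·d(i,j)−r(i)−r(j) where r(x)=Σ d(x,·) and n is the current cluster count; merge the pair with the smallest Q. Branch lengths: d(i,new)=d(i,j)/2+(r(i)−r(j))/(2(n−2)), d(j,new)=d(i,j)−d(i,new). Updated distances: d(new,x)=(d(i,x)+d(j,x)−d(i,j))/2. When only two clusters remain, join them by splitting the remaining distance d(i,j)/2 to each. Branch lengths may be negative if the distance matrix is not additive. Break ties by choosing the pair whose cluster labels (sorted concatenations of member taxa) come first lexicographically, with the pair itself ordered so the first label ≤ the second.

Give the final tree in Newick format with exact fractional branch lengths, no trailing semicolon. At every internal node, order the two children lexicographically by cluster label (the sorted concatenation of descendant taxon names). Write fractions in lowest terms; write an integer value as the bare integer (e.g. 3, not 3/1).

iteration 1: select C,G (d=3, Q=-228); attach at lengths (16/5, -1/5); label the merged cluster CG
  updated: d(A,CG)=43/2, d(CG,E)=51/2, d(CG,H)=5/2, d(CG,K)=49/2, d(CG,T)=37
iteration 2: select CG,H (d=5/2, Q=-387/2); attach at lengths (57/16, -17/16); label the merged cluster CGH
  updated: d(A,CGH)=26, d(CGH,E)=51/2, d(CGH,K)=22, d(CGH,T)=83/4
iteration 3: select A,CGH (d=26, Q=-393/4); attach at lengths (263/24, 361/24); label the merged cluster ACGH
  updated: d(ACGH,E)=19/4, d(ACGH,K)=15/2, d(ACGH,T)=87/8
iteration 4: select ACGH,E (d=19/4, Q=-227/8); attach at lengths (143/32, 9/32); label the merged cluster ACEGH
  updated: d(ACEGH,K)=27/8, d(ACEGH,T)=97/16
iteration 5: select ACEGH,K (d=27/8, Q=-231/16); attach at lengths (71/32, 37/32); label the merged cluster ACEGHK
  updated: d(ACEGHK,T)=123/32
iteration 6: select ACEGHK,T (d=123/32); attach at lengths (123/64, 123/64); label the merged cluster ACEGHKT
final tree: ((((A:263/24,((C:16/5,G:-1/5):57/16,H:-17/16):361/24):143/32,E:9/32):71/32,K:37/32):123/64,T:123/64)
total length: 1391/32

((((A:263/24,((C:16/5,G:-1/5):57/16,H:-17/16):361/24):143/32,E:9/32):71/32,K:37/32):123/64,T:123/64)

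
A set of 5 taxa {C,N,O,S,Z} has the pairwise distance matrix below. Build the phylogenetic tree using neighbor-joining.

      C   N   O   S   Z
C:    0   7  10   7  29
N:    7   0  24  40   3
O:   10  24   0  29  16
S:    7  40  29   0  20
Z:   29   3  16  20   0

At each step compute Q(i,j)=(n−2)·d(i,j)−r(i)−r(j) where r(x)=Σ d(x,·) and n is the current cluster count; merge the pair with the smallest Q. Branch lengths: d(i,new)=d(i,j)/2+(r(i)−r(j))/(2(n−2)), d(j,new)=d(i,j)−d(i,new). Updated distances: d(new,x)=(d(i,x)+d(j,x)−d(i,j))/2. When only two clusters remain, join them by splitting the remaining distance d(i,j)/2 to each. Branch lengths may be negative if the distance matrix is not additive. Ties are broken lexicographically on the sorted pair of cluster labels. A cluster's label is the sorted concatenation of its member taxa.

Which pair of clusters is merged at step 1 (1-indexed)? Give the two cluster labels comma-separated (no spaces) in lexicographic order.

iteration 1: select N,Z (d=3, Q=-133); attach at lengths (5/2, 1/2); label the merged cluster NZ
  updated: d(C,NZ)=33/2, d(NZ,O)=37/2, d(NZ,S)=57/2
iteration 2: select C,S (d=7, Q=-84); attach at lengths (-17/4, 45/4); label the merged cluster CS
  updated: d(CS,NZ)=19, d(CS,O)=16
iteration 3: select CS,NZ (d=19, Q=-107/2); attach at lengths (33/4, 43/4); label the merged cluster CNSZ
  updated: d(CNSZ,O)=31/4
iteration 4: select CNSZ,O (d=31/4); attach at lengths (31/8, 31/8); label the merged cluster CNOSZ
final tree: (((C:-17/4,S:45/4):33/4,(N:5/2,Z:1/2):43/4):31/8,O:31/8)
total length: 147/4

N,Z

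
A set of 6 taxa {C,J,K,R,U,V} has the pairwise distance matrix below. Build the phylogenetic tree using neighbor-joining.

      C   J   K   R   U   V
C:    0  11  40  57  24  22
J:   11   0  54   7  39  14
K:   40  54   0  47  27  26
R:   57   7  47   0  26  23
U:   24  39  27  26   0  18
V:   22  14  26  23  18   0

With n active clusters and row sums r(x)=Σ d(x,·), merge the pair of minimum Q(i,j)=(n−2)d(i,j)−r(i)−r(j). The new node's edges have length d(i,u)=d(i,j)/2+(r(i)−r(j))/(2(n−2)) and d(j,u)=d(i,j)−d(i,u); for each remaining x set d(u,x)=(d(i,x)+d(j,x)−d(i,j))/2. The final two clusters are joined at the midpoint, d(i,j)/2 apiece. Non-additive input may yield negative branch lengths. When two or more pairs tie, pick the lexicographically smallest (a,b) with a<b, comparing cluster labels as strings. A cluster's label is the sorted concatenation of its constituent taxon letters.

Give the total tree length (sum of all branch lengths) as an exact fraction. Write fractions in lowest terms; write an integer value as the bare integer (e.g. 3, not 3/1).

577/8

step 1: merge (J,R) at d=7, Q=-257; branch lengths J→-7/8, R→63/8; new cluster JR
  updated: d(C,JR)=61/2, d(JR,K)=47, d(JR,U)=29, d(JR,V)=15
step 2: merge (JR,V) at d=15, Q=-315/2; branch lengths JR→57/4, V→3/4; new cluster JRV
  updated: d(C,JRV)=75/4, d(JRV,K)=29, d(JRV,U)=16
step 3: merge (C,JRV) at d=75/4, Q=-109; branch lengths C→113/8, JRV→37/8; new cluster CJRV
  updated: d(CJRV,K)=201/8, d(CJRV,U)=85/8
step 4: merge (CJRV,K) at d=201/8, Q=-251/4; branch lengths CJRV→35/8, K→83/4; new cluster CJKRV
  updated: d(CJKRV,U)=25/4
step 5: merge (CJKRV,U) at d=25/4; branch lengths CJKRV→25/8, U→25/8; new cluster CJKRUV
final tree: (((C:113/8,((J:-7/8,R:63/8):57/4,V:3/4):37/8):35/8,K:83/4):25/8,U:25/8)
total length: 577/8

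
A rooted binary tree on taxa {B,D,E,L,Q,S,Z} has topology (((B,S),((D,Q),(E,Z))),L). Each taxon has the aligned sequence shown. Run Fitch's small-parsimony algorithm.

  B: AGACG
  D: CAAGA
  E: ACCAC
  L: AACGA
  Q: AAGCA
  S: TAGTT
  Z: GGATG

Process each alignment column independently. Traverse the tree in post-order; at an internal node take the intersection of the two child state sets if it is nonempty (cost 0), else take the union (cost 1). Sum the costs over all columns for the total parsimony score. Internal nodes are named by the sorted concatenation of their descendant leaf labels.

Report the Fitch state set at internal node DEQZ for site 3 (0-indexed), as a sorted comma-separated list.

A,C,G,T

[col 0] BS: children B:{A}, S:{T} ∪→ {A,T}; cost 1
[col 0] DQ: children D:{C}, Q:{A} ∪→ {A,C}; cost 1
[col 0] EZ: children E:{A}, Z:{G} ∪→ {A,G}; cost 1
[col 0] DEQZ: children DQ:{A,C}, EZ:{A,G} ∩→ {A}; cost 0
[col 0] BDEQSZ: children BS:{A,T}, DEQZ:{A} ∩→ {A}; cost 0
[col 0] BDELQSZ: children BDEQSZ:{A}, L:{A} ∩→ {A}; cost 0
[col 1] BS: children B:{G}, S:{A} ∪→ {A,G}; cost 1
[col 1] DQ: children D:{A}, Q:{A} ∩→ {A}; cost 0
[col 1] EZ: children E:{C}, Z:{G} ∪→ {C,G}; cost 1
[col 1] DEQZ: children DQ:{A}, EZ:{C,G} ∪→ {A,C,G}; cost 1
[col 1] BDEQSZ: children BS:{A,G}, DEQZ:{A,C,G} ∩→ {A,G}; cost 0
[col 1] BDELQSZ: children BDEQSZ:{A,G}, L:{A} ∩→ {A}; cost 0
[col 2] BS: children B:{A}, S:{G} ∪→ {A,G}; cost 1
[col 2] DQ: children D:{A}, Q:{G} ∪→ {A,G}; cost 1
[col 2] EZ: children E:{C}, Z:{A} ∪→ {A,C}; cost 1
[col 2] DEQZ: children DQ:{A,G}, EZ:{A,C} ∩→ {A}; cost 0
[col 2] BDEQSZ: children BS:{A,G}, DEQZ:{A} ∩→ {A}; cost 0
[col 2] BDELQSZ: children BDEQSZ:{A}, L:{C} ∪→ {A,C}; cost 1
[col 3] BS: children B:{C}, S:{T} ∪→ {C,T}; cost 1
[col 3] DQ: children D:{G}, Q:{C} ∪→ {C,G}; cost 1
[col 3] EZ: children E:{A}, Z:{T} ∪→ {A,T}; cost 1
[col 3] DEQZ: children DQ:{C,G}, EZ:{A,T} ∪→ {A,C,G,T}; cost 1
[col 3] BDEQSZ: children BS:{C,T}, DEQZ:{A,C,G,T} ∩→ {C,T}; cost 0
[col 3] BDELQSZ: children BDEQSZ:{C,T}, L:{G} ∪→ {C,G,T}; cost 1
[col 4] BS: children B:{G}, S:{T} ∪→ {G,T}; cost 1
[col 4] DQ: children D:{A}, Q:{A} ∩→ {A}; cost 0
[col 4] EZ: children E:{C}, Z:{G} ∪→ {C,G}; cost 1
[col 4] DEQZ: children DQ:{A}, EZ:{C,G} ∪→ {A,C,G}; cost 1
[col 4] BDEQSZ: children BS:{G,T}, DEQZ:{A,C,G} ∩→ {G}; cost 0
[col 4] BDELQSZ: children BDEQSZ:{G}, L:{A} ∪→ {A,G}; cost 1
per-site changes: [3, 3, 4, 5, 4]; total = 19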